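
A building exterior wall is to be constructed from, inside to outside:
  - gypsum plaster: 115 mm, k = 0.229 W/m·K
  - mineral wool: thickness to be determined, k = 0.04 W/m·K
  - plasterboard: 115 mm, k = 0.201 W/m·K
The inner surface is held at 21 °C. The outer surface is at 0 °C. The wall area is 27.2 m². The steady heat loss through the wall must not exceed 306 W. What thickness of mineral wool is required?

Series thermal resistances:
R_gypsum plaster = L/(kA) = 0.115/(0.229×27.2) = 0.01846 K/W
R_plasterboard = L/(kA) = 0.115/(0.201×27.2) = 0.02103 K/W
Sum of the known resistances R_other = 0.0395 K/W
Required total resistance R_tot = ΔT/Q_allow = 21/306 = 0.06863 K/W
R_mineral wool = R_tot − R_other = 0.02913 K/W
L = R·k·A = 0.02913×0.04×27.2

L ≈ 31.7 mm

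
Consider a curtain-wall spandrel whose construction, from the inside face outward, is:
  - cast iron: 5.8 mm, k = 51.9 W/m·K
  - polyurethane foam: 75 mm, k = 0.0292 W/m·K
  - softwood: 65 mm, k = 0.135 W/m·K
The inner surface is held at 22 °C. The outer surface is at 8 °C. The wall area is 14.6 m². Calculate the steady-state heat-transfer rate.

Q ≈ 67 W

Thermal resistances in series:
R_cast iron = L/(kA) = 0.0058/(51.9×14.6) = 7.654×10^-6 K/W
R_polyurethane foam = L/(kA) = 0.075/(0.0292×14.6) = 0.1759 K/W
R_softwood = L/(kA) = 0.065/(0.135×14.6) = 0.03298 K/W
R_total = 0.2089 K/W
Q = ΔT / R_total = 14 / 0.2089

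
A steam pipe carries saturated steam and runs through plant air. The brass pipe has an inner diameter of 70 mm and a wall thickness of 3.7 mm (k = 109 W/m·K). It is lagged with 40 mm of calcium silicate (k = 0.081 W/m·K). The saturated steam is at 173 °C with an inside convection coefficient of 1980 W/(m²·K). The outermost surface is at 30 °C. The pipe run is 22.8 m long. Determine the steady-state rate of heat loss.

Per-layer cylindrical resistances, series-summed:
R_inner film = 1/(h_i·2πr₁L) = 1/(1980×2π×0.035×22.8) = 1.007×10^-4 K/W
R_brass pipe wall = ln(38.7/35)/(2π×109×22.8) = 6.436×10^-6 K/W
R_calcium silicate = ln(78.7/38.7)/(2π×0.081×22.8) = 0.06117 K/W
R_total = 0.06128 K/W
Q = ΔT/R_total = 143/0.06128

Q ≈ 2330 W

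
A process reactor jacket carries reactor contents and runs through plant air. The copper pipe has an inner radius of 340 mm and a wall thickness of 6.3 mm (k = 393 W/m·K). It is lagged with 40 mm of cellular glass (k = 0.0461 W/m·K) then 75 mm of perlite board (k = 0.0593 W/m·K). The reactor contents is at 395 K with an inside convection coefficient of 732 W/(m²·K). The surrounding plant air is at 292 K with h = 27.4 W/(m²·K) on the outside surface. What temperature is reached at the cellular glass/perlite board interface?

Per-layer cylindrical resistances, series-summed:
R_inner film = 1/(h_i·2πr₁L) = 1/(732×2π×0.34×1) = 6.395×10^-4 K/W
R_copper pipe wall = ln(346.3/340)/(2π×393×1) = 7.435×10^-6 K/W
R_cellular glass = ln(386.3/346.3)/(2π×0.0461×1) = 0.3774 K/W
R_perlite board = ln(461.3/386.3)/(2π×0.0593×1) = 0.4762 K/W
R_outer film = 1/(h_o·2πr_oL) = 1/(27.4×2π×0.4613×1) = 0.01259 K/W
R_total = 0.8668 K/W
Q = ΔT/R_total = 103/0.8668
Q = 119 W/m
T_interface = T_inner − Q·ΣR(inner→interface) = 395 − 119×0.378

T ≈ 350 K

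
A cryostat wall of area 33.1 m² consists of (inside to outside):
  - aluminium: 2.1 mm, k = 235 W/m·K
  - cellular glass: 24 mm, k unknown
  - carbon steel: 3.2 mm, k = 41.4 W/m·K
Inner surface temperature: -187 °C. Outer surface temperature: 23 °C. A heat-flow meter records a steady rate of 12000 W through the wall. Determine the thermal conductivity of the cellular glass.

Thermal resistances in series:
R_aluminium = L/(kA) = 0.0021/(235×33.1) = 2.7×10^-7 K/W
R_carbon steel = L/(kA) = 0.0032/(41.4×33.1) = 2.335×10^-6 K/W
Sum of known resistances R_other = 2.605×10^-6 K/W
Total R = ΔT/Q = 210/12000 = 0.0175 K/W
R_cellular glass = R_total − R_other = 0.0175 K/W
k = L/(R·A) = 0.024/(0.0175×33.1)

k ≈ 0.0414 W/(m·K)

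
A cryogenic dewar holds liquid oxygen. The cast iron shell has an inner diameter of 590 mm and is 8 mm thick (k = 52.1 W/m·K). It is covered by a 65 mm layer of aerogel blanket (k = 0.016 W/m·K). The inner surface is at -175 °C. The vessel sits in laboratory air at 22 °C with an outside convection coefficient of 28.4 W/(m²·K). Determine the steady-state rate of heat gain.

Q ≈ 67.5 W

Spherical conduction: R = (1/r_in − 1/r_out)/(4πk) per layer; series-sum.
R_cast iron shell = (1/0.295 − 1/0.303)/(4π×52.1) = 1.367×10^-4 K/W
R_aerogel blanket = (1/0.303 − 1/0.368)/(4π×0.016) = 2.899 K/W
R_outer film = 1/(h·4πr_o²) = 1/(28.4×4π×0.368²) = 0.02069 K/W
R_total = 2.92 K/W
Q = ΔT/R_total = 197/2.92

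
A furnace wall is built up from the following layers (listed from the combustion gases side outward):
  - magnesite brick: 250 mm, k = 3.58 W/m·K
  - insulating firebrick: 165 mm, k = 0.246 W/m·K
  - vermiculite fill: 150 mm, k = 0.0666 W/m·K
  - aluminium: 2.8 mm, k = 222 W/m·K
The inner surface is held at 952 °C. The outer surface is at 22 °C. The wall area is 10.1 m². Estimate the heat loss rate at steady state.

Model the wall as resistances in series:
R_magnesite brick = L/(kA) = 0.25/(3.58×10.1) = 0.006914 K/W
R_insulating firebrick = L/(kA) = 0.165/(0.246×10.1) = 0.06641 K/W
R_vermiculite fill = L/(kA) = 0.15/(0.0666×10.1) = 0.223 K/W
R_aluminium = L/(kA) = 0.0028/(222×10.1) = 1.249×10^-6 K/W
R_total = 0.2963 K/W
Q = ΔT / R_total = 930 / 0.2963

Q ≈ 3140 W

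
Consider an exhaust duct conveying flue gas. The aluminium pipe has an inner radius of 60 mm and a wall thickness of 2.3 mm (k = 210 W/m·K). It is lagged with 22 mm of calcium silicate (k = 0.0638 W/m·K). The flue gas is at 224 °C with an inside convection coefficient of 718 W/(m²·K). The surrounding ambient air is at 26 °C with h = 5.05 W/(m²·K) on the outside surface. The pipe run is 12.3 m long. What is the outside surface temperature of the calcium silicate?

Radial resistances (cylindrical: R_cond = ln(r_o/r_i)/(2πkL), R_conv = 1/(h·2πrL)):
R_inner film = 1/(h_i·2πr₁L) = 1/(718×2π×0.06×12.3) = 3.004×10^-4 K/W
R_aluminium pipe wall = ln(62.3/60)/(2π×210×12.3) = 2.318×10^-6 K/W
R_calcium silicate = ln(84.3/62.3)/(2π×0.0638×12.3) = 0.06133 K/W
R_outer film = 1/(h_o·2πr_oL) = 1/(5.05×2π×0.0843×12.3) = 0.03039 K/W
R_total = 0.09203 K/W
Q = ΔT/R_total = 198/0.09203
Q = 2150 W
T_interface = T_inner − Q·ΣR(inner→interface) = 224 − 2150×0.06164

T ≈ 91.4 °C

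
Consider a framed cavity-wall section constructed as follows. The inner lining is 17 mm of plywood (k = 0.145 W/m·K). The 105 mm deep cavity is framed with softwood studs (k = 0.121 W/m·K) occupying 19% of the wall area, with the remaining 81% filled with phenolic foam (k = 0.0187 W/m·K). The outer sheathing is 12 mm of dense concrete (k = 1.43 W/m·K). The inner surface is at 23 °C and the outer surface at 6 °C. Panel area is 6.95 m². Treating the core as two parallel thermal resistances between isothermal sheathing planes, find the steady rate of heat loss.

Sheathing layers in series; stud and cavity paths in parallel between them.
R_inner = 0.017/(0.145×6.95) = 0.01687 K/W
R_stud  = 0.105/(0.121×0.19×6.95) = 0.6572 K/W
R_cav   = 0.105/(0.0187×0.81×6.95) = 0.9974 K/W
1/R_core = 1/R_stud + 1/R_cav → R_core = 0.3961 K/W
R_outer = 0.012/(1.43×6.95) = 0.001207 K/W
R_total = 0.4142 K/W
Q = ΔT/R_total = 17/0.4142

Q ≈ 41 W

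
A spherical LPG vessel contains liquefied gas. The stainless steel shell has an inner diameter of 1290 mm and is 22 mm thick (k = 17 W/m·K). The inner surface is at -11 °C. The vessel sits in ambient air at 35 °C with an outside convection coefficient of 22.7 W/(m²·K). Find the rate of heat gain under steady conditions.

Q ≈ 5670 W

For a spherical shell R = (1/r₁ − 1/r₂)/(4πk); film R = 1/(h·4πr²). In series:
R_stainless steel shell = (1/0.645 − 1/0.667)/(4π×17) = 2.394×10^-4 K/W
R_outer film = 1/(h·4πr_o²) = 1/(22.7×4π×0.667²) = 0.00788 K/W
R_total = 0.008119 K/W
Q = ΔT/R_total = 46/0.008119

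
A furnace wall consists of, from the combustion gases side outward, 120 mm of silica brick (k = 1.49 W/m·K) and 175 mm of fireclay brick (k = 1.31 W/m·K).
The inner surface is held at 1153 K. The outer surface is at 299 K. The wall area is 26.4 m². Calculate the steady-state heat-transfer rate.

Q ≈ 105000 W

Thermal resistances in series:
R_silica brick = L/(kA) = 0.12/(1.49×26.4) = 0.003051 K/W
R_fireclay brick = L/(kA) = 0.175/(1.31×26.4) = 0.00506 K/W
R_total = 0.008111 K/W
Q = ΔT / R_total = 854 / 0.008111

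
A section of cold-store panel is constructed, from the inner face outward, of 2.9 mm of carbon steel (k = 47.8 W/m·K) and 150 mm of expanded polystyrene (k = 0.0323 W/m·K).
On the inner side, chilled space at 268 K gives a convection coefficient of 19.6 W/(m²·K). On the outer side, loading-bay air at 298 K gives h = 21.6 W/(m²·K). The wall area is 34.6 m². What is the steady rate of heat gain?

Q ≈ 219 W

Treating each layer as a thermal resistance in series:
R_inner film = 1/(h_i·A) = 1/(19.6×34.6) = 0.001475 K/W
R_carbon steel = L/(kA) = 0.0029/(47.8×34.6) = 1.753×10^-6 K/W
R_expanded polystyrene = L/(kA) = 0.15/(0.0323×34.6) = 0.1342 K/W
R_outer film = 1/(h_o·A) = 1/(21.6×34.6) = 0.001338 K/W
R_total = 0.137 K/W
Q = ΔT / R_total = 30 / 0.137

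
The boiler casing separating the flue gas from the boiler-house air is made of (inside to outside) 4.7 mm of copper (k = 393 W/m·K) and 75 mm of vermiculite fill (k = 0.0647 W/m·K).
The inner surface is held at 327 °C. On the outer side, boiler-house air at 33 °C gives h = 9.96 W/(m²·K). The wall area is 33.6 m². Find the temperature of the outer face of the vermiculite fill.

T ≈ 56.4 °C

Thermal resistances in series:
R_copper = L/(kA) = 0.0047/(393×33.6) = 3.559×10^-7 K/W
R_vermiculite fill = L/(kA) = 0.075/(0.0647×33.6) = 0.0345 K/W
R_outer film = 1/(h_o·A) = 1/(9.96×33.6) = 0.002988 K/W
R_total = 0.03749 K/W;  Q = ΔT/R_total = 294/0.03749 = 7842 W
T_interface = T_inner − Q·ΣR(inner→interface) = 327 − 7840×0.0345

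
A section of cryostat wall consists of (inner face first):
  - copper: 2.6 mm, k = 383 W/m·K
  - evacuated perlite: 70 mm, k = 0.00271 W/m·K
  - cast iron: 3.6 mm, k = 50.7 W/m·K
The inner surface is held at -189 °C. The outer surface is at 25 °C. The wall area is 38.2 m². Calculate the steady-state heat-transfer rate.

Thermal resistances in series:
R_copper = L/(kA) = 0.0026/(383×38.2) = 1.777×10^-7 K/W
R_evacuated perlite = L/(kA) = 0.07/(0.00271×38.2) = 0.6762 K/W
R_cast iron = L/(kA) = 0.0036/(50.7×38.2) = 1.859×10^-6 K/W
R_total = 0.6762 K/W
Q = ΔT / R_total = 214 / 0.6762

Q ≈ 316 W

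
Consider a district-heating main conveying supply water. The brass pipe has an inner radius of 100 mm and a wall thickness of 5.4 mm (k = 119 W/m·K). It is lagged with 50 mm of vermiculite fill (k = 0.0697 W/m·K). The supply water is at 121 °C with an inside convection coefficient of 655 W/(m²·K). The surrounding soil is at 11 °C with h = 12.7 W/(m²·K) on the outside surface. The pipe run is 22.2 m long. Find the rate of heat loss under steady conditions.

Treating each annulus and film as a series resistance:
R_inner film = 1/(h_i·2πr₁L) = 1/(655×2π×0.1×22.2) = 1.095×10^-4 K/W
R_brass pipe wall = ln(105.4/100)/(2π×119×22.2) = 3.168×10^-6 K/W
R_vermiculite fill = ln(155.4/105.4)/(2π×0.0697×22.2) = 0.03993 K/W
R_outer film = 1/(h_o·2πr_oL) = 1/(12.7×2π×0.1554×22.2) = 0.003633 K/W
R_total = 0.04368 K/W
Q = ΔT/R_total = 110/0.04368

Q ≈ 2520 W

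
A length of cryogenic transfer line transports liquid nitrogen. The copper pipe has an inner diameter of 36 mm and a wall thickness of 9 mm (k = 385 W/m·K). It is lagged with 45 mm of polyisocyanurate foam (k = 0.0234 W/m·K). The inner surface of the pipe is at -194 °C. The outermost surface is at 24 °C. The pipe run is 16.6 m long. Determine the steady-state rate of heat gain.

Per-layer cylindrical resistances, series-summed:
R_copper pipe wall = ln(27/18)/(2π×385×16.6) = 1.01×10^-5 K/W
R_polyisocyanurate foam = ln(72/27)/(2π×0.0234×16.6) = 0.4019 K/W
R_total = 0.4019 K/W
Q = ΔT/R_total = 218/0.4019

Q ≈ 542 W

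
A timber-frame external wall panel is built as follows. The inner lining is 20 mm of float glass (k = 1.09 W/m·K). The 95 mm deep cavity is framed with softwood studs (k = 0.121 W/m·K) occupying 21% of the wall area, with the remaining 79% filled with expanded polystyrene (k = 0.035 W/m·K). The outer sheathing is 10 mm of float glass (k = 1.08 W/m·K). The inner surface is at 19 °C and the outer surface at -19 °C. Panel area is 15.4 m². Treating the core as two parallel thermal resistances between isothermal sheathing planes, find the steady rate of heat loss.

Q ≈ 322 W

Sheathing layers in series; stud and cavity paths in parallel between them.
R_inner = 0.02/(1.09×15.4) = 0.001191 K/W
R_stud  = 0.095/(0.121×0.21×15.4) = 0.2428 K/W
R_cav   = 0.095/(0.035×0.79×15.4) = 0.2231 K/W
1/R_core = 1/R_stud + 1/R_cav → R_core = 0.1163 K/W
R_outer = 0.01/(1.08×15.4) = 6.013×10^-4 K/W
R_total = 0.1181 K/W
Q = ΔT/R_total = 38/0.1181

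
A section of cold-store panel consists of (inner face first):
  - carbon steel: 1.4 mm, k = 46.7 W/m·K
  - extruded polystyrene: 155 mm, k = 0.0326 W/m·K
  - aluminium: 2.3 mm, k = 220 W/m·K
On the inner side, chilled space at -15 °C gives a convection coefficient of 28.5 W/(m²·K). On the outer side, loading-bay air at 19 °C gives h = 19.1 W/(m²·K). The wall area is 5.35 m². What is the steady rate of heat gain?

Model the wall as resistances in series:
R_inner film = 1/(h_i·A) = 1/(28.5×5.35) = 0.006558 K/W
R_carbon steel = L/(kA) = 0.0014/(46.7×5.35) = 5.603×10^-6 K/W
R_extruded polystyrene = L/(kA) = 0.155/(0.0326×5.35) = 0.8887 K/W
R_aluminium = L/(kA) = 0.0023/(220×5.35) = 1.954×10^-6 K/W
R_outer film = 1/(h_o·A) = 1/(19.1×5.35) = 0.009786 K/W
R_total = 0.9051 K/W
Q = ΔT / R_total = 34 / 0.9051

Q ≈ 37.6 W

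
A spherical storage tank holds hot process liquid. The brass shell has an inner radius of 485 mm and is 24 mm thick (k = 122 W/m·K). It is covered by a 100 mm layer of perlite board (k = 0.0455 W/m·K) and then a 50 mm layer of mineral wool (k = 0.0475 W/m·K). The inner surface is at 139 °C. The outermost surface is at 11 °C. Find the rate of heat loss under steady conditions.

For a spherical shell R = (1/r₁ − 1/r₂)/(4πk); film R = 1/(h·4πr²). In series:
R_brass shell = (1/0.485 − 1/0.509)/(4π×122) = 6.341×10^-5 K/W
R_perlite board = (1/0.509 − 1/0.609)/(4π×0.0455) = 0.5642 K/W
R_mineral wool = (1/0.609 − 1/0.659)/(4π×0.0475) = 0.2087 K/W
R_total = 0.773 K/W
Q = ΔT/R_total = 128/0.773

Q ≈ 166 W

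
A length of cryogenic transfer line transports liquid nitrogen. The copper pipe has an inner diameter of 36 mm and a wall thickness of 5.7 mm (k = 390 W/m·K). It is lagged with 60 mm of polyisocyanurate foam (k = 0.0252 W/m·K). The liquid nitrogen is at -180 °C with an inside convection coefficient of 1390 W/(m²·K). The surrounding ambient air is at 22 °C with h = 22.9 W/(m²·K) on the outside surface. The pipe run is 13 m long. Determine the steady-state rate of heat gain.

Treating each annulus and film as a series resistance:
R_inner film = 1/(h_i·2πr₁L) = 1/(1390×2π×0.018×13) = 4.893×10^-4 K/W
R_copper pipe wall = ln(23.7/18)/(2π×390×13) = 8.636×10^-6 K/W
R_polyisocyanurate foam = ln(83.7/23.7)/(2π×0.0252×13) = 0.613 K/W
R_outer film = 1/(h_o·2πr_oL) = 1/(22.9×2π×0.0837×13) = 0.006387 K/W
R_total = 0.6199 K/W
Q = ΔT/R_total = 202/0.6199

Q ≈ 326 W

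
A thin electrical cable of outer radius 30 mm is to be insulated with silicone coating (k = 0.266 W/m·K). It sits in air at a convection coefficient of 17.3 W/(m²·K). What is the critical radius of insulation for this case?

r_cr ≈ 15.4 mm

For a cylinder r_cr = k/h = 0.266/17.3
r_cr = 15.4 mm; since the bare radius (30 mm) is above r_cr, any added insulation will reduce heat loss.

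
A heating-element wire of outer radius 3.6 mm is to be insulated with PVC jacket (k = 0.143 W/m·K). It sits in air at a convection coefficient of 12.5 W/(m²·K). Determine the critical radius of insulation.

r_cr ≈ 11.4 mm

For a cylinder r_cr = k/h = 0.143/12.5
r_cr = 11.4 mm; since the bare radius (3.6 mm) is below r_cr, adding a thin layer of insulation will *increase* heat loss.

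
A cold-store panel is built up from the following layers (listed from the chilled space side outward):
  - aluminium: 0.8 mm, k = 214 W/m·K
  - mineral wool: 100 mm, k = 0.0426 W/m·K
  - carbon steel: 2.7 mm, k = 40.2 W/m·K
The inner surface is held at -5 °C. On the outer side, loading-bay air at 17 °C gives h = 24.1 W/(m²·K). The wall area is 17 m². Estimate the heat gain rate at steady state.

Using the resistance-network approach (series):
R_aluminium = L/(kA) = 0.0008/(214×17) = 2.199×10^-7 K/W
R_mineral wool = L/(kA) = 0.1/(0.0426×17) = 0.1381 K/W
R_carbon steel = L/(kA) = 0.0027/(40.2×17) = 3.951×10^-6 K/W
R_outer film = 1/(h_o·A) = 1/(24.1×17) = 0.002441 K/W
R_total = 0.1405 K/W
Q = ΔT / R_total = 22 / 0.1405

Q ≈ 157 W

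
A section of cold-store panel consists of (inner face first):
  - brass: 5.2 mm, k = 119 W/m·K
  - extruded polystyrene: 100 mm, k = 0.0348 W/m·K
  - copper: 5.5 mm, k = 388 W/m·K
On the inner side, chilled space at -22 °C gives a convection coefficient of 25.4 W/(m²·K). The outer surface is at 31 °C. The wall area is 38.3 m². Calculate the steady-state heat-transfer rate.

Q ≈ 697 W

Thermal resistances in series:
R_inner film = 1/(h_i·A) = 1/(25.4×38.3) = 0.001028 K/W
R_brass = L/(kA) = 0.0052/(119×38.3) = 1.141×10^-6 K/W
R_extruded polystyrene = L/(kA) = 0.1/(0.0348×38.3) = 0.07503 K/W
R_copper = L/(kA) = 0.0055/(388×38.3) = 3.701×10^-7 K/W
R_total = 0.07606 K/W
Q = ΔT / R_total = 53 / 0.07606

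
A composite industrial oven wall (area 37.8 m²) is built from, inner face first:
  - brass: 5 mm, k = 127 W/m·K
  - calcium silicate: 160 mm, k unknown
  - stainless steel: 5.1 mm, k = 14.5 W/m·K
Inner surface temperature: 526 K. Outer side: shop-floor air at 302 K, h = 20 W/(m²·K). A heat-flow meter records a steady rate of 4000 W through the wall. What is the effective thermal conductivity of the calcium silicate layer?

k ≈ 0.0774 W/(m·K)

Series thermal resistances:
R_brass = L/(kA) = 0.005/(127×37.8) = 1.042×10^-6 K/W
R_stainless steel = L/(kA) = 0.0051/(14.5×37.8) = 9.305×10^-6 K/W
R_outer film = 1/(h_o·A) = 1/(20×37.8) = 0.001323 K/W
Sum of known resistances R_other = 0.001333 K/W
Total R = ΔT/Q = 224/4000 = 0.056 K/W
R_calcium silicate = R_total − R_other = 0.05467 K/W
k = L/(R·A) = 0.16/(0.05467×37.8)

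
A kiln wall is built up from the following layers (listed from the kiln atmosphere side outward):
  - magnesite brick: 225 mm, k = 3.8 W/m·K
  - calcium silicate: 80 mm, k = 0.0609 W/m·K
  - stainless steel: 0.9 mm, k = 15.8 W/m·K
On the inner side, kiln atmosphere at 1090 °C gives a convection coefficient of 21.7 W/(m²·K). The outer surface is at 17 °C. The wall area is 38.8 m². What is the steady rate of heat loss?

Q ≈ 29300 W

Treating each layer as a thermal resistance in series:
R_inner film = 1/(h_i·A) = 1/(21.7×38.8) = 0.001188 K/W
R_magnesite brick = L/(kA) = 0.225/(3.8×38.8) = 0.001526 K/W
R_calcium silicate = L/(kA) = 0.08/(0.0609×38.8) = 0.03386 K/W
R_stainless steel = L/(kA) = 0.0009/(15.8×38.8) = 1.468×10^-6 K/W
R_total = 0.03657 K/W
Q = ΔT / R_total = 1073 / 0.03657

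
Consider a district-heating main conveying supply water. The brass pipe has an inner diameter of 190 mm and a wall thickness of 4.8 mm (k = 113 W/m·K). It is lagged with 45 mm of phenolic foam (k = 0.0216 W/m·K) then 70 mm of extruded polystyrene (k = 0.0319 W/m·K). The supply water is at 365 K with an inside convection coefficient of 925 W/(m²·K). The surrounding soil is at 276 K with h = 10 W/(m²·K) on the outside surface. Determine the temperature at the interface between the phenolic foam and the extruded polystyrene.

T ≈ 314 K

Per-layer cylindrical resistances, series-summed:
R_inner film = 1/(h_i·2πr₁L) = 1/(925×2π×0.095×1) = 0.001811 K/W
R_brass pipe wall = ln(99.8/95)/(2π×113×1) = 6.942×10^-5 K/W
R_phenolic foam = ln(144.8/99.8)/(2π×0.0216×1) = 2.742 K/W
R_extruded polystyrene = ln(214.8/144.8)/(2π×0.0319×1) = 1.968 K/W
R_outer film = 1/(h_o·2πr_oL) = 1/(10×2π×0.2148×1) = 0.07409 K/W
R_total = 4.786 K/W
Q = ΔT/R_total = 89/4.786
Q = 18.6 W/m
T_interface = T_inner − Q·ΣR(inner→interface) = 365 − 18.6×2.744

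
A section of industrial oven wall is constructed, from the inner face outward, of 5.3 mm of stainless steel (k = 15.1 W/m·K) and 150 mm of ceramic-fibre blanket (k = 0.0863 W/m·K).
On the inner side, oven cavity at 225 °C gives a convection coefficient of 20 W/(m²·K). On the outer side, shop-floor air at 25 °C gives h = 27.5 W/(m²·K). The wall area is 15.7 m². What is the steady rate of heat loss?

Series thermal resistances:
R_inner film = 1/(h_i·A) = 1/(20×15.7) = 0.003185 K/W
R_stainless steel = L/(kA) = 0.0053/(15.1×15.7) = 2.236×10^-5 K/W
R_ceramic-fibre blanket = L/(kA) = 0.15/(0.0863×15.7) = 0.1107 K/W
R_outer film = 1/(h_o·A) = 1/(27.5×15.7) = 0.002316 K/W
R_total = 0.1162 K/W
Q = ΔT / R_total = 200 / 0.1162

Q ≈ 1720 W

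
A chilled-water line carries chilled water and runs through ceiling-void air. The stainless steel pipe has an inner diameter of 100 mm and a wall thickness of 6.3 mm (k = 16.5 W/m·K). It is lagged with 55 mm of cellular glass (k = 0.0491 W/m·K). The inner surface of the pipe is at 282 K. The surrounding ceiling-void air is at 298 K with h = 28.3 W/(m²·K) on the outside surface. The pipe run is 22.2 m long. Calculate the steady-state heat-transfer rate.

Per-layer cylindrical resistances, series-summed:
R_stainless steel pipe wall = ln(56.3/50)/(2π×16.5×22.2) = 5.156×10^-5 K/W
R_cellular glass = ln(111.3/56.3)/(2π×0.0491×22.2) = 0.09951 K/W
R_outer film = 1/(h_o·2πr_oL) = 1/(28.3×2π×0.1113×22.2) = 0.002276 K/W
R_total = 0.1018 K/W
Q = ΔT/R_total = 16/0.1018

Q ≈ 157 W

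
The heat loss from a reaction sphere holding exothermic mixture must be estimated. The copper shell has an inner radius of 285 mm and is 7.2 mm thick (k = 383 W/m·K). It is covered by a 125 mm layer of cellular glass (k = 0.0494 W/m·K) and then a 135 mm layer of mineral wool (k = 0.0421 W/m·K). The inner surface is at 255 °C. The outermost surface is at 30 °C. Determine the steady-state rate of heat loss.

Radial (spherical) resistances in series:
R_copper shell = (1/0.285 − 1/0.2922)/(4π×383) = 1.796×10^-5 K/W
R_cellular glass = (1/0.2922 − 1/0.4172)/(4π×0.0494) = 1.652 K/W
R_mineral wool = (1/0.4172 − 1/0.5522)/(4π×0.0421) = 1.108 K/W
R_total = 2.759 K/W
Q = ΔT/R_total = 225/2.759

Q ≈ 81.5 W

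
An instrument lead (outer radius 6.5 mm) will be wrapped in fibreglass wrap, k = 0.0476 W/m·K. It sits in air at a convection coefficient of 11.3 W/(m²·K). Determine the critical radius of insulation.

For a cylinder r_cr = k/h = 0.0476/11.3
r_cr = 4.21 mm; since the bare radius (6.5 mm) is above r_cr, any added insulation will reduce heat loss.

r_cr ≈ 4.21 mm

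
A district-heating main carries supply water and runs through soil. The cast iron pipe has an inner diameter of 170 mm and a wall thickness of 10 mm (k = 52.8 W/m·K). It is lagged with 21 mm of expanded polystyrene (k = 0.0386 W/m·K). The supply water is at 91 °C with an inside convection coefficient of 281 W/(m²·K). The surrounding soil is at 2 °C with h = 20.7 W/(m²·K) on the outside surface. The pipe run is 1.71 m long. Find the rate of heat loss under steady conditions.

Q ≈ 170 W

Treating each annulus and film as a series resistance:
R_inner film = 1/(h_i·2πr₁L) = 1/(281×2π×0.085×1.71) = 0.003897 K/W
R_cast iron pipe wall = ln(95/85)/(2π×52.8×1.71) = 1.961×10^-4 K/W
R_expanded polystyrene = ln(116/95)/(2π×0.0386×1.71) = 0.4816 K/W
R_outer film = 1/(h_o·2πr_oL) = 1/(20.7×2π×0.116×1.71) = 0.03876 K/W
R_total = 0.5244 K/W
Q = ΔT/R_total = 89/0.5244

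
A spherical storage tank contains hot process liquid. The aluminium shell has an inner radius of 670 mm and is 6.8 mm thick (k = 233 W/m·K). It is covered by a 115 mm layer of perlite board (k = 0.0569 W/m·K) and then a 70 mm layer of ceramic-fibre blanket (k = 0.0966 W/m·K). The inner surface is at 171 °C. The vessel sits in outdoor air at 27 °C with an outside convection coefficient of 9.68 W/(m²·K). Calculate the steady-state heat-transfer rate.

Radial (spherical) resistances in series:
R_aluminium shell = (1/0.67 − 1/0.6768)/(4π×233) = 5.122×10^-6 K/W
R_perlite board = (1/0.6768 − 1/0.7918)/(4π×0.0569) = 0.3001 K/W
R_ceramic-fibre blanket = (1/0.7918 − 1/0.8618)/(4π×0.0966) = 0.08451 K/W
R_outer film = 1/(h·4πr_o²) = 1/(9.68×4π×0.8618²) = 0.01107 K/W
R_total = 0.3957 K/W
Q = ΔT/R_total = 144/0.3957

Q ≈ 364 W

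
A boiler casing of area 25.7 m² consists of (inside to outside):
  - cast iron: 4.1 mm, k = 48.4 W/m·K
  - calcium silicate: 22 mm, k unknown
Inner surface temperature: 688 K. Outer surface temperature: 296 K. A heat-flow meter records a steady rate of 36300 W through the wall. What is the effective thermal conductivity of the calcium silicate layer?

k ≈ 0.0793 W/(m·K)

Series thermal resistances:
R_cast iron = L/(kA) = 0.0041/(48.4×25.7) = 3.296×10^-6 K/W
Sum of known resistances R_other = 3.296×10^-6 K/W
Total R = ΔT/Q = 392/36300 = 0.0108 K/W
R_calcium silicate = R_total − R_other = 0.0108 K/W
k = L/(R·A) = 0.022/(0.0108×25.7)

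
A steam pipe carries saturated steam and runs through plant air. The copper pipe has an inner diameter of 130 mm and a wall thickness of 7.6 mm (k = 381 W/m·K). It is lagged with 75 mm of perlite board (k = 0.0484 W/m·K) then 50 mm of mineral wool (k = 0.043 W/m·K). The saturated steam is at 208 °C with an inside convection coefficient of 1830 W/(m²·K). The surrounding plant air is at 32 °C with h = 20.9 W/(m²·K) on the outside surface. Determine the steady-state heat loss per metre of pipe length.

q′ ≈ 51 W/m

Radial resistances (cylindrical: R_cond = ln(r_o/r_i)/(2πkL), R_conv = 1/(h·2πrL)):
R_inner film = 1/(h_i·2πr₁L) = 1/(1830×2π×0.065×1) = 0.001338 K/W
R_copper pipe wall = ln(72.6/65)/(2π×381×1) = 4.619×10^-5 K/W
R_perlite board = ln(147.6/72.6)/(2π×0.0484×1) = 2.333 K/W
R_mineral wool = ln(197.6/147.6)/(2π×0.043×1) = 1.08 K/W
R_outer film = 1/(h_o·2πr_oL) = 1/(20.9×2π×0.1976×1) = 0.03854 K/W
R_total = 3.453 K/W
Q = ΔT/R_total = 176/3.453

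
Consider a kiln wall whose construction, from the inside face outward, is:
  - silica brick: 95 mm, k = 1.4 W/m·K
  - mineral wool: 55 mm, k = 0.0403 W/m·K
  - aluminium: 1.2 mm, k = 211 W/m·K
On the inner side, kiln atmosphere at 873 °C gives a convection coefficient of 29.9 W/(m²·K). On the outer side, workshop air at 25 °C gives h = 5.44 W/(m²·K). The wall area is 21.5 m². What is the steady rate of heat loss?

Treating each layer as a thermal resistance in series:
R_inner film = 1/(h_i·A) = 1/(29.9×21.5) = 0.001556 K/W
R_silica brick = L/(kA) = 0.095/(1.4×21.5) = 0.003156 K/W
R_mineral wool = L/(kA) = 0.055/(0.0403×21.5) = 0.06348 K/W
R_aluminium = L/(kA) = 0.0012/(211×21.5) = 2.645×10^-7 K/W
R_outer film = 1/(h_o·A) = 1/(5.44×21.5) = 0.00855 K/W
R_total = 0.07674 K/W
Q = ΔT / R_total = 848 / 0.07674

Q ≈ 11100 W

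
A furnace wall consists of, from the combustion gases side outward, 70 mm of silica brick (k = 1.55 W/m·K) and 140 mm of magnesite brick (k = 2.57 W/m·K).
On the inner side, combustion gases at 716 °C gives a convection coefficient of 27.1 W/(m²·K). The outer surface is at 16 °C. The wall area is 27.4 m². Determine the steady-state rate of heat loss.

Q ≈ 140000 W

Model the wall as resistances in series:
R_inner film = 1/(h_i·A) = 1/(27.1×27.4) = 0.001347 K/W
R_silica brick = L/(kA) = 0.07/(1.55×27.4) = 0.001648 K/W
R_magnesite brick = L/(kA) = 0.14/(2.57×27.4) = 0.001988 K/W
R_total = 0.004983 K/W
Q = ΔT / R_total = 700 / 0.004983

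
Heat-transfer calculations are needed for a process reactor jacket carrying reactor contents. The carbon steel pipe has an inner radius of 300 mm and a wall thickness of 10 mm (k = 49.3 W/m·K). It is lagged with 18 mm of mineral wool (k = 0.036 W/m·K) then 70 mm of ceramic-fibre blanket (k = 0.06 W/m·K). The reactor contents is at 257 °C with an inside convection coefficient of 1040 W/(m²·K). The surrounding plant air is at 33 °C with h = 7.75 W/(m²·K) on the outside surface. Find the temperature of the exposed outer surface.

T ≈ 47.2 °C

For a radial system each layer contributes R = ln(r_out/r_in)/(2πkL); films add R = 1/(hA).
R_inner film = 1/(h_i·2πr₁L) = 1/(1040×2π×0.3×1) = 5.101×10^-4 K/W
R_carbon steel pipe wall = ln(310/300)/(2π×49.3×1) = 1.059×10^-4 K/W
R_mineral wool = ln(328/310)/(2π×0.036×1) = 0.2495 K/W
R_ceramic-fibre blanket = ln(398/328)/(2π×0.06×1) = 0.5131 K/W
R_outer film = 1/(h_o·2πr_oL) = 1/(7.75×2π×0.398×1) = 0.0516 K/W
R_total = 0.8149 K/W
Q = ΔT/R_total = 224/0.8149
Q = 275 W/m
T_interface = T_inner − Q·ΣR(inner→interface) = 257 − 275×0.7633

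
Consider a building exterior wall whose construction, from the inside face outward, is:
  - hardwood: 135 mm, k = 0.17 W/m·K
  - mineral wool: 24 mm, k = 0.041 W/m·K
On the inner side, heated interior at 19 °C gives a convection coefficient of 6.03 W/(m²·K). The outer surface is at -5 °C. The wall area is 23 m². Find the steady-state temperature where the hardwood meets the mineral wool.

Series thermal resistances:
R_inner film = 1/(h_i·A) = 1/(6.03×23) = 0.00721 K/W
R_hardwood = L/(kA) = 0.135/(0.17×23) = 0.03453 K/W
R_mineral wool = L/(kA) = 0.024/(0.041×23) = 0.02545 K/W
R_total = 0.06719 K/W;  Q = ΔT/R_total = 24/0.06719 = 357.2 W
T_interface = T_inner − Q·ΣR(inner→interface) = 19 − 357×0.04174

T ≈ 4.09 °C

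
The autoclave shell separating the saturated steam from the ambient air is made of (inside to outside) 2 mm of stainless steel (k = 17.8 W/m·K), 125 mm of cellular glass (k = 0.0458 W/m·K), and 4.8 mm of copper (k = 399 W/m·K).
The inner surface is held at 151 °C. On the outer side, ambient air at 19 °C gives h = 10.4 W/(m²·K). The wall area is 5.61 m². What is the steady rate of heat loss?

Q ≈ 262 W

Model the wall as resistances in series:
R_stainless steel = L/(kA) = 0.002/(17.8×5.61) = 2.003×10^-5 K/W
R_cellular glass = L/(kA) = 0.125/(0.0458×5.61) = 0.4865 K/W
R_copper = L/(kA) = 0.0048/(399×5.61) = 2.144×10^-6 K/W
R_outer film = 1/(h_o·A) = 1/(10.4×5.61) = 0.01714 K/W
R_total = 0.5037 K/W
Q = ΔT / R_total = 132 / 0.5037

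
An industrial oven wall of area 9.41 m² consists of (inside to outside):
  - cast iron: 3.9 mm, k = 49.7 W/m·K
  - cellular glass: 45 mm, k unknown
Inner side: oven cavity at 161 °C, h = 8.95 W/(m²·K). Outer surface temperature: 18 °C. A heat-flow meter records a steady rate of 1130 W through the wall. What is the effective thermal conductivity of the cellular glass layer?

k ≈ 0.0417 W/(m·K)

Treating each layer as a thermal resistance in series:
R_inner film = 1/(h_i·A) = 1/(8.95×9.41) = 0.01187 K/W
R_cast iron = L/(kA) = 0.0039/(49.7×9.41) = 8.339×10^-6 K/W
Sum of known resistances R_other = 0.01188 K/W
Total R = ΔT/Q = 143/1130 = 0.1265 K/W
R_cellular glass = R_total − R_other = 0.1147 K/W
k = L/(R·A) = 0.045/(0.1147×9.41)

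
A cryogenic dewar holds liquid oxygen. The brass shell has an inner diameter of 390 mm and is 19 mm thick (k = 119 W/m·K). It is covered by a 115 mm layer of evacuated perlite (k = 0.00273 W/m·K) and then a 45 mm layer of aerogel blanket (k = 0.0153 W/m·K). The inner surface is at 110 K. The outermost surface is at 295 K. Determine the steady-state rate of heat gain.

Spherical conduction: R = (1/r_in − 1/r_out)/(4πk) per layer; series-sum.
R_brass shell = (1/0.195 − 1/0.214)/(4π×119) = 3.045×10^-4 K/W
R_evacuated perlite = (1/0.214 − 1/0.329)/(4π×0.00273) = 47.61 K/W
R_aerogel blanket = (1/0.329 − 1/0.374)/(4π×0.0153) = 1.902 K/W
R_total = 49.51 K/W
Q = ΔT/R_total = 185/49.51

Q ≈ 3.74 W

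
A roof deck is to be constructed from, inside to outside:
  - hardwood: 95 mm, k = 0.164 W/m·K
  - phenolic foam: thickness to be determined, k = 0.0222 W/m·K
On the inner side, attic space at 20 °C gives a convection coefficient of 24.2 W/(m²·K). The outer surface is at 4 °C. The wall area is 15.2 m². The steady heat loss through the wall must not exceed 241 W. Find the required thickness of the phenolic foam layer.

Treating each layer as a thermal resistance in series:
R_inner film = 1/(h_i·A) = 1/(24.2×15.2) = 0.002719 K/W
R_hardwood = L/(kA) = 0.095/(0.164×15.2) = 0.03811 K/W
Sum of the known resistances R_other = 0.04083 K/W
Required total resistance R_tot = ΔT/Q_allow = 16/241 = 0.06639 K/W
R_phenolic foam = R_tot − R_other = 0.02556 K/W
L = R·k·A = 0.02556×0.0222×15.2

L ≈ 8.63 mm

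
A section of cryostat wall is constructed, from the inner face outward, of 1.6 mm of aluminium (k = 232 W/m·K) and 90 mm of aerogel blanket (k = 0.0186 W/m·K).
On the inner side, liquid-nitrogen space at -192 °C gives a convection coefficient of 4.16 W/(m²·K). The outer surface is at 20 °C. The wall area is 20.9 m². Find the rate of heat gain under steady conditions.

Q ≈ 872 W

Series thermal resistances:
R_inner film = 1/(h_i·A) = 1/(4.16×20.9) = 0.0115 K/W
R_aluminium = L/(kA) = 0.0016/(232×20.9) = 3.3×10^-7 K/W
R_aerogel blanket = L/(kA) = 0.09/(0.0186×20.9) = 0.2315 K/W
R_total = 0.243 K/W
Q = ΔT / R_total = 212 / 0.243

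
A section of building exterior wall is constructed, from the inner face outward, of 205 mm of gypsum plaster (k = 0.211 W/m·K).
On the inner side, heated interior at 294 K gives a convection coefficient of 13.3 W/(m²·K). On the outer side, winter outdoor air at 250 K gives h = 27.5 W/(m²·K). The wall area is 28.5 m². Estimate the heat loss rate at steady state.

Q ≈ 1160 W

Model the wall as resistances in series:
R_inner film = 1/(h_i·A) = 1/(13.3×28.5) = 0.002638 K/W
R_gypsum plaster = L/(kA) = 0.205/(0.211×28.5) = 0.03409 K/W
R_outer film = 1/(h_o·A) = 1/(27.5×28.5) = 0.001276 K/W
R_total = 0.038 K/W
Q = ΔT / R_total = 44 / 0.038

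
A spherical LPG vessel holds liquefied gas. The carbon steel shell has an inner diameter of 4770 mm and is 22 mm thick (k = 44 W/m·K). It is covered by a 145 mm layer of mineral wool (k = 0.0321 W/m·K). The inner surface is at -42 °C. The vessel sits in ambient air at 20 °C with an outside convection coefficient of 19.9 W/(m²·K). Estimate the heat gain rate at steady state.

Q ≈ 1050 W

Spherical conduction: R = (1/r_in − 1/r_out)/(4πk) per layer; series-sum.
R_carbon steel shell = (1/2.385 − 1/2.407)/(4π×44) = 6.931×10^-6 K/W
R_mineral wool = (1/2.407 − 1/2.552)/(4π×0.0321) = 0.05852 K/W
R_outer film = 1/(h·4πr_o²) = 1/(19.9×4π×2.552²) = 6.14×10^-4 K/W
R_total = 0.05914 K/W
Q = ΔT/R_total = 62/0.05914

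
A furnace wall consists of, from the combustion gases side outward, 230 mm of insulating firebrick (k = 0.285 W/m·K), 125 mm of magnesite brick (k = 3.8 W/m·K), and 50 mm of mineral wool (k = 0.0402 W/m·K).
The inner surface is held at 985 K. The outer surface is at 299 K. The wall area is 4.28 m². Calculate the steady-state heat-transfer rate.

Q ≈ 1410 W

Model the wall as resistances in series:
R_insulating firebrick = L/(kA) = 0.23/(0.285×4.28) = 0.1886 K/W
R_magnesite brick = L/(kA) = 0.125/(3.8×4.28) = 0.007686 K/W
R_mineral wool = L/(kA) = 0.05/(0.0402×4.28) = 0.2906 K/W
R_total = 0.4868 K/W
Q = ΔT / R_total = 686 / 0.4868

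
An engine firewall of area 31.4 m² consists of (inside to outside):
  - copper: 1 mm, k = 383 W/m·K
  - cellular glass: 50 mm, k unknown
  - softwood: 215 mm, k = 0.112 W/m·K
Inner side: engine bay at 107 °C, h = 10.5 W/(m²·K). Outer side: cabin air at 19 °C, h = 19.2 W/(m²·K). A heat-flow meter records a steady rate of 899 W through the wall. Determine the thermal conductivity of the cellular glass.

Model the wall as resistances in series:
R_inner film = 1/(h_i·A) = 1/(10.5×31.4) = 0.003033 K/W
R_copper = L/(kA) = 0.001/(383×31.4) = 8.315×10^-8 K/W
R_softwood = L/(kA) = 0.215/(0.112×31.4) = 0.06114 K/W
R_outer film = 1/(h_o·A) = 1/(19.2×31.4) = 0.001659 K/W
Sum of known resistances R_other = 0.06583 K/W
Total R = ΔT/Q = 88/899 = 0.09789 K/W
R_cellular glass = R_total − R_other = 0.03206 K/W
k = L/(R·A) = 0.05/(0.03206×31.4)

k ≈ 0.0497 W/(m·K)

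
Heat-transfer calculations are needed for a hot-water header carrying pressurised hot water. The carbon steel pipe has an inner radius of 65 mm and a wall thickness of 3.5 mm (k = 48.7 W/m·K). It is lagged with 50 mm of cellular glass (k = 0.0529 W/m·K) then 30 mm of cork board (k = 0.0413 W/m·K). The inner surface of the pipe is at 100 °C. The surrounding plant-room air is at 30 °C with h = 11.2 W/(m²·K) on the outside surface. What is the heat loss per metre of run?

q′ ≈ 26.8 W/m

Treating each annulus and film as a series resistance:
R_carbon steel pipe wall = ln(68.5/65)/(2π×48.7×1) = 1.714×10^-4 K/W
R_cellular glass = ln(118.5/68.5)/(2π×0.0529×1) = 1.649 K/W
R_cork board = ln(148.5/118.5)/(2π×0.0413×1) = 0.8697 K/W
R_outer film = 1/(h_o·2πr_oL) = 1/(11.2×2π×0.1485×1) = 0.09569 K/W
R_total = 2.614 K/W
Q = ΔT/R_total = 70/2.614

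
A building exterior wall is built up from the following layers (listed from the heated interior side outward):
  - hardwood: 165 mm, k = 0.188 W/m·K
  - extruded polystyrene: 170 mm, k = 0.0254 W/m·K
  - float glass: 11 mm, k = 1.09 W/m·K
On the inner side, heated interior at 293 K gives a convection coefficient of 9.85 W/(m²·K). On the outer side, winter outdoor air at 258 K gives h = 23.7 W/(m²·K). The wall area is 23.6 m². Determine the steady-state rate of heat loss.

Q ≈ 107 W

Treating each layer as a thermal resistance in series:
R_inner film = 1/(h_i·A) = 1/(9.85×23.6) = 0.004302 K/W
R_hardwood = L/(kA) = 0.165/(0.188×23.6) = 0.03719 K/W
R_extruded polystyrene = L/(kA) = 0.17/(0.0254×23.6) = 0.2836 K/W
R_float glass = L/(kA) = 0.011/(1.09×23.6) = 4.276×10^-4 K/W
R_outer film = 1/(h_o·A) = 1/(23.7×23.6) = 0.001788 K/W
R_total = 0.3273 K/W
Q = ΔT / R_total = 35 / 0.3273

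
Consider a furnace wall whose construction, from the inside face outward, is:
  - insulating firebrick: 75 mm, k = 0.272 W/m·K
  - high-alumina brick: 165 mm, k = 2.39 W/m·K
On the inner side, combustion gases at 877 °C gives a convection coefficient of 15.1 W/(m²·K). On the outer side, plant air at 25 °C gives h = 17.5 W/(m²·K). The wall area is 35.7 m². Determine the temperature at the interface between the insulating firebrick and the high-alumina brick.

Thermal resistances in series:
R_inner film = 1/(h_i·A) = 1/(15.1×35.7) = 0.001855 K/W
R_insulating firebrick = L/(kA) = 0.075/(0.272×35.7) = 0.007724 K/W
R_high-alumina brick = L/(kA) = 0.165/(2.39×35.7) = 0.001934 K/W
R_outer film = 1/(h_o·A) = 1/(17.5×35.7) = 0.001601 K/W
R_total = 0.01311 K/W;  Q = ΔT/R_total = 852/0.01311 = 64970 W
T_interface = T_inner − Q·ΣR(inner→interface) = 877 − 65000×0.009579

T ≈ 255 °C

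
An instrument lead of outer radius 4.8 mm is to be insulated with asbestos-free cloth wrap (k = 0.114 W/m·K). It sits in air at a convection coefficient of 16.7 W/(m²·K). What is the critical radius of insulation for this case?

For a cylinder r_cr = k/h = 0.114/16.7
r_cr = 6.83 mm; since the bare radius (4.8 mm) is below r_cr, adding a thin layer of insulation will *increase* heat loss.

r_cr ≈ 6.83 mm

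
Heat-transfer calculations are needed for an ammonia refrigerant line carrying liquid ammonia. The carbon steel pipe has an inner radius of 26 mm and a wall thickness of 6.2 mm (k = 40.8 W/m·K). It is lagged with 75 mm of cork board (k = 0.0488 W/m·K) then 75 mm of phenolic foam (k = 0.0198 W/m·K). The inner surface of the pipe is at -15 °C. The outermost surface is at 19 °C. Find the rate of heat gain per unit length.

q′ ≈ 4.15 W/m

Cylindrical conduction, so R = ln(r₂/r₁)/(2πkL) per layer, in series:
R_carbon steel pipe wall = ln(32.2/26)/(2π×40.8×1) = 8.343×10^-4 K/W
R_cork board = ln(107.2/32.2)/(2π×0.0488×1) = 3.923 K/W
R_phenolic foam = ln(182.2/107.2)/(2π×0.0198×1) = 4.263 K/W
R_total = 8.187 K/W
Q = ΔT/R_total = 34/8.187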